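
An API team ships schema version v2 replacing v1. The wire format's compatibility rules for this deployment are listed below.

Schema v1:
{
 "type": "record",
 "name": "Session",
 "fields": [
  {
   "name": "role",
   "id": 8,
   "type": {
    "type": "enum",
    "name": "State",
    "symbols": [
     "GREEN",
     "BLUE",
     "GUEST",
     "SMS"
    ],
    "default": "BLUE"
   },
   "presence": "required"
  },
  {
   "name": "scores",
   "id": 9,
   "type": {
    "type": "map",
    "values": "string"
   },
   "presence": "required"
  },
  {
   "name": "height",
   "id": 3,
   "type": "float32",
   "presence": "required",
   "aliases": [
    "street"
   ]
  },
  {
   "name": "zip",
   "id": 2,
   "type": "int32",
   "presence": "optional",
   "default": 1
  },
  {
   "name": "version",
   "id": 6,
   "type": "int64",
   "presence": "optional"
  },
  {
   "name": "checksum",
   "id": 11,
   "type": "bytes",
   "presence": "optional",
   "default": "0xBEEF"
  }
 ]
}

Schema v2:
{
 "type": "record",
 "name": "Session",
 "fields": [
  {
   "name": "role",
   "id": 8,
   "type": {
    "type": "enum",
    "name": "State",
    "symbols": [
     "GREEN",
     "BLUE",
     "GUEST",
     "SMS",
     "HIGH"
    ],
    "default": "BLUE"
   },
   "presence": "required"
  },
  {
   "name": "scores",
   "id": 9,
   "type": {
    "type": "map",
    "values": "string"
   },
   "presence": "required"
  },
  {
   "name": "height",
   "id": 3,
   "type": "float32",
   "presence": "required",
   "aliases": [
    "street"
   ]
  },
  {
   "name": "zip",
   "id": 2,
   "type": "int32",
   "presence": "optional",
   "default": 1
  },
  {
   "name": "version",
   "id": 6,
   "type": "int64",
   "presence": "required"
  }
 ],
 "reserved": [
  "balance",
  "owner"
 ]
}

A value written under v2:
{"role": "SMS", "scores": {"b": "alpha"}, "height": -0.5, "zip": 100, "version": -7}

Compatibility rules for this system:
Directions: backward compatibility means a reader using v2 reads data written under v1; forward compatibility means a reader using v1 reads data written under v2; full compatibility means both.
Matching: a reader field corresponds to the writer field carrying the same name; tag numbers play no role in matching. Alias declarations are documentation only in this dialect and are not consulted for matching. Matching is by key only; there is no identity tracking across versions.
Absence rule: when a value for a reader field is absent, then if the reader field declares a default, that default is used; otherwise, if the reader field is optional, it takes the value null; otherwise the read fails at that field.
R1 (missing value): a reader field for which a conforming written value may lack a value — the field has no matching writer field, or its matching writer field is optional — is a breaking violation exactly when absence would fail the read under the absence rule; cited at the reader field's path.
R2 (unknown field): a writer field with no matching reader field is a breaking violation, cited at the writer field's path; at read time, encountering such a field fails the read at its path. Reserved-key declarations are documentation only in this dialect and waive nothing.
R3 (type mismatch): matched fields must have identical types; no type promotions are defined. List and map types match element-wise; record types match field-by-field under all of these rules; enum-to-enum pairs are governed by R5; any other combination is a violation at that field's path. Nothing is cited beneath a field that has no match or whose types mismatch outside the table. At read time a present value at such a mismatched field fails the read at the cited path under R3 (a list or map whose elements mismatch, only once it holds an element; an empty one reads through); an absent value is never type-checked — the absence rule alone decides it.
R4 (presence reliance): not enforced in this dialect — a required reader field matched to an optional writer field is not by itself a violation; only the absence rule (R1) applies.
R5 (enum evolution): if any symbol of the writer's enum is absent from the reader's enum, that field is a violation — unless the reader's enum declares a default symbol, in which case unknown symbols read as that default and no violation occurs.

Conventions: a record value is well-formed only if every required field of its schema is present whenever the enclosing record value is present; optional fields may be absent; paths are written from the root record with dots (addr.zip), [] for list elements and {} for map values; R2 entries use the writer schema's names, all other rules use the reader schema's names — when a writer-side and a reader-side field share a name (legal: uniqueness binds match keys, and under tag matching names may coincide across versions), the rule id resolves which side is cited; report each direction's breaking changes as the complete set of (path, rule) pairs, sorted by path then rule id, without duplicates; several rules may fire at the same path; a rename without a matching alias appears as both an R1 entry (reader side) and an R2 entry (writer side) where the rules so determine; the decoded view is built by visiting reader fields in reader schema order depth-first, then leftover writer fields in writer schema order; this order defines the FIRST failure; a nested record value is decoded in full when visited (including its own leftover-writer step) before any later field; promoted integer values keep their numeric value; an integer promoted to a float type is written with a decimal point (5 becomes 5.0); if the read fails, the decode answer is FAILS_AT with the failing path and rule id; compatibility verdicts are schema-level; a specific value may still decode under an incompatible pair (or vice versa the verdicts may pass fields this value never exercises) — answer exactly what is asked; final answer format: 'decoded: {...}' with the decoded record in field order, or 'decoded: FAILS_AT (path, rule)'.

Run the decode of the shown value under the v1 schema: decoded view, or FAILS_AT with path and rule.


each type pair in Session: writer, then reader
decoding the Session value with the v1 reader:
  role := "SMS"
  scores := {"b": "alpha"}
  height := -0.5
  zip := 100
  version := -7
  checksum := 0xBEEF (missing; default applied)
  => decoded: {"role": "SMS", "scores": {"b": "alpha"}, "height": -0.5, "zip": 100, "version": -7, "checksum": 0xBEEF}
the rest of the Session diff is inert for this question:
  field version in record Session: optional changed to required -> affects the rule determinations only; this particular Session value decodes identically
  enum State (field role in record Session): symbol HIGH added -> triggers nothing under the printed rules; the Session answer is the same either way
  removed field checksum from record Session -> affects the rule determinations only; this particular Session value decodes identically

decoded: {"role": "SMS", "scores": {"b": "alpha"}, "height": -0.5, "zip": 100, "version": -7, "checksum": 0xBEEF}


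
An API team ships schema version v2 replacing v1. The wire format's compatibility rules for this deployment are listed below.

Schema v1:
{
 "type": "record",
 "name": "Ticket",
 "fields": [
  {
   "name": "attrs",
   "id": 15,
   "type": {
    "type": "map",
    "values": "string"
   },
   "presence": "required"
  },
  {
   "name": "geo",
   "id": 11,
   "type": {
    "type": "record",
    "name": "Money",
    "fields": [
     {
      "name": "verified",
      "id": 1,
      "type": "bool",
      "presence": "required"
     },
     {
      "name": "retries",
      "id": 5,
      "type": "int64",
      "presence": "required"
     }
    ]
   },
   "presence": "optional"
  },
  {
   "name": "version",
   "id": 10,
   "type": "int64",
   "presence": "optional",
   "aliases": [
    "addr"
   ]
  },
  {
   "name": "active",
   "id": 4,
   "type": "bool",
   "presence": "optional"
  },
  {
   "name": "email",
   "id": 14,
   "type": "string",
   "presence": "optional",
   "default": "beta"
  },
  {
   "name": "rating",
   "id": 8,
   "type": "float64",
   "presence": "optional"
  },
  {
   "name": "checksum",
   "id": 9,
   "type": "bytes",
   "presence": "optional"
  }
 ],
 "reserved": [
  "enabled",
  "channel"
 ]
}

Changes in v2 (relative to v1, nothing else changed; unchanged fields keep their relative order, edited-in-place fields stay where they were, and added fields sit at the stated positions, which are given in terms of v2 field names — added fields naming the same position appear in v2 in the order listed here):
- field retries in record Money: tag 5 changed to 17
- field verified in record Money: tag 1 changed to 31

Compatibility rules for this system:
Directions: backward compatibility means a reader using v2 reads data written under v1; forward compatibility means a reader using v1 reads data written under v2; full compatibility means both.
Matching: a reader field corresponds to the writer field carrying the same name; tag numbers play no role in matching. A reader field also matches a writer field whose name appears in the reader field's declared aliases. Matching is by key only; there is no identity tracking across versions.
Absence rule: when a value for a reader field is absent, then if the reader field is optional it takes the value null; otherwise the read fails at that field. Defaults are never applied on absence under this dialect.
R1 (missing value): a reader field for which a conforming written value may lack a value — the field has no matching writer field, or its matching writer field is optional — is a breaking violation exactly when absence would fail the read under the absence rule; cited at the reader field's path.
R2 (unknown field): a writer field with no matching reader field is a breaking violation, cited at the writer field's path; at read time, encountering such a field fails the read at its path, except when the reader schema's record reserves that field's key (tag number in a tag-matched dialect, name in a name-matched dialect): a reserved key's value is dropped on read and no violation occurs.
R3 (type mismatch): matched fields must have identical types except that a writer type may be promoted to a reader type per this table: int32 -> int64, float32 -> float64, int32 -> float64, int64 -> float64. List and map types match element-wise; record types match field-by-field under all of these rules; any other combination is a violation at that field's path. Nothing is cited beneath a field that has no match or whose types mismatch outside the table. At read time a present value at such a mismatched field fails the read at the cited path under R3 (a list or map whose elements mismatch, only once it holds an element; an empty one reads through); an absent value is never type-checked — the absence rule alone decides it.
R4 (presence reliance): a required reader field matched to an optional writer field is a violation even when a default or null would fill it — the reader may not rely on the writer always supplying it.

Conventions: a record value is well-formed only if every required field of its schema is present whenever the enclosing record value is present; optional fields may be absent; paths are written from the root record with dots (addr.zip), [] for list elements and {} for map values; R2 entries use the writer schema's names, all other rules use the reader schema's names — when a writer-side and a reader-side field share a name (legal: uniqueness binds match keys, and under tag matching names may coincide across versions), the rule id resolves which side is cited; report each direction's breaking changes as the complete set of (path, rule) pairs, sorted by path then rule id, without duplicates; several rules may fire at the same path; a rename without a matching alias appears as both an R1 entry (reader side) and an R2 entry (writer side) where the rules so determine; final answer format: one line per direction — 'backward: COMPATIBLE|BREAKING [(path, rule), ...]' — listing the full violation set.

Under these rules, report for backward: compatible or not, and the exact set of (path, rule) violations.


arrows below run writer -> reader for Ticket
backward analysis of Ticket with v2 as reader and v1 as writer:
  attrs: paired with writer attrs (map<string, string> -> map<string, string>; writer required)
  geo: paired with writer geo (Money -> Money; writer optional)
  version: paired with writer version (int64 -> int64; writer optional)
  active: paired with writer active (bool -> bool; writer optional)
  email: paired with writer email (string -> string; writer optional)
  rating: paired with writer rating (float64 -> float64; writer optional)
  checksum: paired with writer checksum (bytes -> bytes; writer optional)
  geo.verified: paired with writer geo.verified (bool -> bool; writer required)
  geo.retries: paired with writer geo.retries (int64 -> int64; writer required)
  => no violations; backward on Ticket: COMPATIBLE
diffs on Ticket not affecting the asked answer:
  field retries in record Money: tag 5 changed to 17 -> fires no rule on Ticket, leaving the asked answer as it is
  field verified in record Money: tag 1 changed to 31 -> fires no rule on Ticket, leaving the asked answer as it is

backward: COMPATIBLE []


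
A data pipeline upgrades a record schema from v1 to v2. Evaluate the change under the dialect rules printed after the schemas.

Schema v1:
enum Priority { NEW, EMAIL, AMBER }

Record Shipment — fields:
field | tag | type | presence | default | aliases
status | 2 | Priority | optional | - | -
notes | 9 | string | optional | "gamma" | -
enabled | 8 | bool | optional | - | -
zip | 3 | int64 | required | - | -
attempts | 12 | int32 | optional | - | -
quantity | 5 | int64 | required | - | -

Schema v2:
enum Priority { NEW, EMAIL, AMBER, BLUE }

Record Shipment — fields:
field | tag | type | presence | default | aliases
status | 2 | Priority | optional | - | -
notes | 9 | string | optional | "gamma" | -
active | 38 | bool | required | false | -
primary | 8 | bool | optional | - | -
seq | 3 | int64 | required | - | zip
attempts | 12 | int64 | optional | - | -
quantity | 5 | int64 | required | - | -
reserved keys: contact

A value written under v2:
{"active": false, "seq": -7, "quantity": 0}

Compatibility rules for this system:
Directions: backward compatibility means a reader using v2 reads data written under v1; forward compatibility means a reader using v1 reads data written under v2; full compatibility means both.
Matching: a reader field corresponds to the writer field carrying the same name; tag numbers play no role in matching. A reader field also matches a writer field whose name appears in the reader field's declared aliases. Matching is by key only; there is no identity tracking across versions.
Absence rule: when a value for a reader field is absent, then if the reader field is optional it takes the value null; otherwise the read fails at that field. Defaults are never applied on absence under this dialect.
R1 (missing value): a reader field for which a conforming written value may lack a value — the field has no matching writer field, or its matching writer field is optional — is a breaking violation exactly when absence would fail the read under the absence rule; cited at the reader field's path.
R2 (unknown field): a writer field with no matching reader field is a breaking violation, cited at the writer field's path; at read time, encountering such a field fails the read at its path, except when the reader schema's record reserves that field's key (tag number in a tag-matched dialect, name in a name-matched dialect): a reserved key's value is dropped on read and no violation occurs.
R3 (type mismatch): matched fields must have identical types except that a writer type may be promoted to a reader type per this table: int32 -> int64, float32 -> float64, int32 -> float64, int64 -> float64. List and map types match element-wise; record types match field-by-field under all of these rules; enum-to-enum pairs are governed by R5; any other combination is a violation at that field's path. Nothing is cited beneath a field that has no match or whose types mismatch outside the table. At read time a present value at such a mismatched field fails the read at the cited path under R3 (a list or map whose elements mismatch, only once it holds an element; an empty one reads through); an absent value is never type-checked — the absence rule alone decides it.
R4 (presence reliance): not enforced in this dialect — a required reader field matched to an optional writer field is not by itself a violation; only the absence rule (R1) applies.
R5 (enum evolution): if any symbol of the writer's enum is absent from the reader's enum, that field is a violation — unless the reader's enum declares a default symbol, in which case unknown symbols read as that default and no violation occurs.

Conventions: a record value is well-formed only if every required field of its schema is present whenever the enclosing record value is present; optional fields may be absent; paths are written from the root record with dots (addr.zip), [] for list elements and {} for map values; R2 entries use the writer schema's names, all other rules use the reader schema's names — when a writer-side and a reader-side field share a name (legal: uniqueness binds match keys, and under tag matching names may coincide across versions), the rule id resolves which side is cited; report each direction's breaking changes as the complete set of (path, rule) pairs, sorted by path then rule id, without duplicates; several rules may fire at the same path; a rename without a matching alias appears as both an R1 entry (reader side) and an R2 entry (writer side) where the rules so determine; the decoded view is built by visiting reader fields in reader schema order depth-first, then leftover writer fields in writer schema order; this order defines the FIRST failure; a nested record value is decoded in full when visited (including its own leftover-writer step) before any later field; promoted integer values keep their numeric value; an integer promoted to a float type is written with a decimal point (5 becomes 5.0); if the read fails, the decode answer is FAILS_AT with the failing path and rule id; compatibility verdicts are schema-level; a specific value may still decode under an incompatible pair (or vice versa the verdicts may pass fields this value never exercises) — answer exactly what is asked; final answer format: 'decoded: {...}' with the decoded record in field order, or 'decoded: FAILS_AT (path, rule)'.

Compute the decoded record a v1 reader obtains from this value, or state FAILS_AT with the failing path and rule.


the writer's type comes first in each Shipment pair
decode walk for Shipment under reader schema v1:
  status := null (not supplied -> null)
  notes := null (not supplied -> null)
  enabled := null (not supplied -> null)
  read fails at zip under R1 (no fill)
  => FAILS_AT (zip, R1)
remaining Shipment differences; none change what is asked:
  field attempts in record Shipment: type int32 changed to int64 -> affects the rule determinations only; this particular Shipment value decodes identically
  added field active to record Shipment: required bool, tag 38, default false (in v2 it sits immediately before primary) -> affects the rule determinations only; this particular Shipment value decodes identically
  enum Priority (field status in record Shipment): symbol BLUE added -> affects the rule determinations only; this particular Shipment value decodes identically
  renamed field enabled to primary in record Shipment -> affects the rule determinations only; this particular Shipment value decodes identically

decoded: FAILS_AT (zip, R1)


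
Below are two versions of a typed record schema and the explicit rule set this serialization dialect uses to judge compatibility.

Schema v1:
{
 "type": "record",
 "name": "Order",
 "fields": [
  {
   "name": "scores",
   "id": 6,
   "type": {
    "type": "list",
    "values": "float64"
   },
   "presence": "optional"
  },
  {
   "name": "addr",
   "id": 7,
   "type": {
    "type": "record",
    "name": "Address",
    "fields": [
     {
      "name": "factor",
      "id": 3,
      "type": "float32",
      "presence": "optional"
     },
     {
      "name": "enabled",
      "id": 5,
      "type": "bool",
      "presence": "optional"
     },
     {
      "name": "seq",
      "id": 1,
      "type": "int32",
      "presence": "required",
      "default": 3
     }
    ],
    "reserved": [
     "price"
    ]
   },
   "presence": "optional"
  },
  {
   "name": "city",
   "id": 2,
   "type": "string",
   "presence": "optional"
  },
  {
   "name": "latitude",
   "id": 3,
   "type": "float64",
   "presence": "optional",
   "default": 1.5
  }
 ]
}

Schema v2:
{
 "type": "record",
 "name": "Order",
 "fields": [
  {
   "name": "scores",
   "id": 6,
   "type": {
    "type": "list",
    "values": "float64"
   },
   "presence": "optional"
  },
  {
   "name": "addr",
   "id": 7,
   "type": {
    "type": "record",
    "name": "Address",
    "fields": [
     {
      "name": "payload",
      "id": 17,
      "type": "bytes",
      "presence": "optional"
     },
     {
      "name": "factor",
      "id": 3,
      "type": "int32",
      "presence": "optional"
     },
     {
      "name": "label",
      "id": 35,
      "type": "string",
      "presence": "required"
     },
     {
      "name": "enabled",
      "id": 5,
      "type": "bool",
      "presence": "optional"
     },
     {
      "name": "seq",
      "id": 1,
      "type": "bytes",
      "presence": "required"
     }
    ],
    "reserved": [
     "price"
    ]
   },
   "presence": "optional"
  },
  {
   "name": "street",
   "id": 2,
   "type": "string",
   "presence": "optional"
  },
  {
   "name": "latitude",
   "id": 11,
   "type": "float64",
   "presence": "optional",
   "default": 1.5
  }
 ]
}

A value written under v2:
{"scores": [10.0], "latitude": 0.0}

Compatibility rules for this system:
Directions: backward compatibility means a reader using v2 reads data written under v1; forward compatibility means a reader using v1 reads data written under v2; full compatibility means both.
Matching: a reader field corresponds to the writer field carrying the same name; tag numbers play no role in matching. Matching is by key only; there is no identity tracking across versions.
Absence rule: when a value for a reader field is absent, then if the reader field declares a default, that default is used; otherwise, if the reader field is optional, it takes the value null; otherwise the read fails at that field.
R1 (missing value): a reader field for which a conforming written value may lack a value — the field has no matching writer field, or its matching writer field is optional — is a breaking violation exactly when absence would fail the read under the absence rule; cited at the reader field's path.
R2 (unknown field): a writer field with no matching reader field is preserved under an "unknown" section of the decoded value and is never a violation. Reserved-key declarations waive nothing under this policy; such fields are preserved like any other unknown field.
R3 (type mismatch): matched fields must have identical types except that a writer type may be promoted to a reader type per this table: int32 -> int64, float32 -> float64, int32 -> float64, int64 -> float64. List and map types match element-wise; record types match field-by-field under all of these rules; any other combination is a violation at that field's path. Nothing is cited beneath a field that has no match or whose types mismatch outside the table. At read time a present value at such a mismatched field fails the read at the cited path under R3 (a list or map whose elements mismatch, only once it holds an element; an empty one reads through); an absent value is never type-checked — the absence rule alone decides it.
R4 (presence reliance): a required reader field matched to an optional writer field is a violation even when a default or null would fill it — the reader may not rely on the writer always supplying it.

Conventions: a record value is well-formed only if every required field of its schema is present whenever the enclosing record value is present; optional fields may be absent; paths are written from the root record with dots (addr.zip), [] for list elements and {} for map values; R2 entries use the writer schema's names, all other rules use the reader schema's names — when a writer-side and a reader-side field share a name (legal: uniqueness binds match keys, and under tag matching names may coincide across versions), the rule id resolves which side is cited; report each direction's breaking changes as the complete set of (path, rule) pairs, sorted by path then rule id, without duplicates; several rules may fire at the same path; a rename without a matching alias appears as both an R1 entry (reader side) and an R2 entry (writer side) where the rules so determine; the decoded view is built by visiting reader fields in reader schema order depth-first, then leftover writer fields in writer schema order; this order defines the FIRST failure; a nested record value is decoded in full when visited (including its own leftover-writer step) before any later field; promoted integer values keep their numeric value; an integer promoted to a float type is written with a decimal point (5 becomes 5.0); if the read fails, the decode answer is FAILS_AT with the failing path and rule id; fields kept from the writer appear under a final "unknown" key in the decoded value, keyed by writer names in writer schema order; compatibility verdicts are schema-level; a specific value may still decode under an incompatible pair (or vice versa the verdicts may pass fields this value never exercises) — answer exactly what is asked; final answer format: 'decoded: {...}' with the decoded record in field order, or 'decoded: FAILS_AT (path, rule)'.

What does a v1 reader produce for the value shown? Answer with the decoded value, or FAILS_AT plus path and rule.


decoded: {"scores": [10.0], "addr": null, "city": null, "latitude": 0.0}

arrows below run writer -> reader for Order
migrating the Order value to v1:
  scores := [10.0]
  addr := null (not supplied -> null)
  city := null (not supplied -> null)
  latitude := 0.0
  => decoded: {"scores": [10.0], "addr": null, "city": null, "latitude": 0.0}
ruling out the remaining Order differences:
  field factor in record Address: type float32 changed to int32 -> shifts the Order verdicts, not this decode
  added field payload to record Address: optional bytes, tag 17 (in v2 it sits immediately before factor) -> triggers nothing under the printed rules; the Order answer is the same either way
  field seq in record Address: type int32 changed to bytes (its default is dropped) -> shifts the Order verdicts, not this decode
  added field label to record Address: required string, tag 35 (in v2 it sits immediately before enabled) -> shifts the Order verdicts, not this decode
  renamed field city to street in record Order -> triggers nothing under the printed rules; the Order answer is the same either way
  field latitude in record Order: tag 3 changed to 11 -> triggers nothing under the printed rules; the Order answer is the same either way


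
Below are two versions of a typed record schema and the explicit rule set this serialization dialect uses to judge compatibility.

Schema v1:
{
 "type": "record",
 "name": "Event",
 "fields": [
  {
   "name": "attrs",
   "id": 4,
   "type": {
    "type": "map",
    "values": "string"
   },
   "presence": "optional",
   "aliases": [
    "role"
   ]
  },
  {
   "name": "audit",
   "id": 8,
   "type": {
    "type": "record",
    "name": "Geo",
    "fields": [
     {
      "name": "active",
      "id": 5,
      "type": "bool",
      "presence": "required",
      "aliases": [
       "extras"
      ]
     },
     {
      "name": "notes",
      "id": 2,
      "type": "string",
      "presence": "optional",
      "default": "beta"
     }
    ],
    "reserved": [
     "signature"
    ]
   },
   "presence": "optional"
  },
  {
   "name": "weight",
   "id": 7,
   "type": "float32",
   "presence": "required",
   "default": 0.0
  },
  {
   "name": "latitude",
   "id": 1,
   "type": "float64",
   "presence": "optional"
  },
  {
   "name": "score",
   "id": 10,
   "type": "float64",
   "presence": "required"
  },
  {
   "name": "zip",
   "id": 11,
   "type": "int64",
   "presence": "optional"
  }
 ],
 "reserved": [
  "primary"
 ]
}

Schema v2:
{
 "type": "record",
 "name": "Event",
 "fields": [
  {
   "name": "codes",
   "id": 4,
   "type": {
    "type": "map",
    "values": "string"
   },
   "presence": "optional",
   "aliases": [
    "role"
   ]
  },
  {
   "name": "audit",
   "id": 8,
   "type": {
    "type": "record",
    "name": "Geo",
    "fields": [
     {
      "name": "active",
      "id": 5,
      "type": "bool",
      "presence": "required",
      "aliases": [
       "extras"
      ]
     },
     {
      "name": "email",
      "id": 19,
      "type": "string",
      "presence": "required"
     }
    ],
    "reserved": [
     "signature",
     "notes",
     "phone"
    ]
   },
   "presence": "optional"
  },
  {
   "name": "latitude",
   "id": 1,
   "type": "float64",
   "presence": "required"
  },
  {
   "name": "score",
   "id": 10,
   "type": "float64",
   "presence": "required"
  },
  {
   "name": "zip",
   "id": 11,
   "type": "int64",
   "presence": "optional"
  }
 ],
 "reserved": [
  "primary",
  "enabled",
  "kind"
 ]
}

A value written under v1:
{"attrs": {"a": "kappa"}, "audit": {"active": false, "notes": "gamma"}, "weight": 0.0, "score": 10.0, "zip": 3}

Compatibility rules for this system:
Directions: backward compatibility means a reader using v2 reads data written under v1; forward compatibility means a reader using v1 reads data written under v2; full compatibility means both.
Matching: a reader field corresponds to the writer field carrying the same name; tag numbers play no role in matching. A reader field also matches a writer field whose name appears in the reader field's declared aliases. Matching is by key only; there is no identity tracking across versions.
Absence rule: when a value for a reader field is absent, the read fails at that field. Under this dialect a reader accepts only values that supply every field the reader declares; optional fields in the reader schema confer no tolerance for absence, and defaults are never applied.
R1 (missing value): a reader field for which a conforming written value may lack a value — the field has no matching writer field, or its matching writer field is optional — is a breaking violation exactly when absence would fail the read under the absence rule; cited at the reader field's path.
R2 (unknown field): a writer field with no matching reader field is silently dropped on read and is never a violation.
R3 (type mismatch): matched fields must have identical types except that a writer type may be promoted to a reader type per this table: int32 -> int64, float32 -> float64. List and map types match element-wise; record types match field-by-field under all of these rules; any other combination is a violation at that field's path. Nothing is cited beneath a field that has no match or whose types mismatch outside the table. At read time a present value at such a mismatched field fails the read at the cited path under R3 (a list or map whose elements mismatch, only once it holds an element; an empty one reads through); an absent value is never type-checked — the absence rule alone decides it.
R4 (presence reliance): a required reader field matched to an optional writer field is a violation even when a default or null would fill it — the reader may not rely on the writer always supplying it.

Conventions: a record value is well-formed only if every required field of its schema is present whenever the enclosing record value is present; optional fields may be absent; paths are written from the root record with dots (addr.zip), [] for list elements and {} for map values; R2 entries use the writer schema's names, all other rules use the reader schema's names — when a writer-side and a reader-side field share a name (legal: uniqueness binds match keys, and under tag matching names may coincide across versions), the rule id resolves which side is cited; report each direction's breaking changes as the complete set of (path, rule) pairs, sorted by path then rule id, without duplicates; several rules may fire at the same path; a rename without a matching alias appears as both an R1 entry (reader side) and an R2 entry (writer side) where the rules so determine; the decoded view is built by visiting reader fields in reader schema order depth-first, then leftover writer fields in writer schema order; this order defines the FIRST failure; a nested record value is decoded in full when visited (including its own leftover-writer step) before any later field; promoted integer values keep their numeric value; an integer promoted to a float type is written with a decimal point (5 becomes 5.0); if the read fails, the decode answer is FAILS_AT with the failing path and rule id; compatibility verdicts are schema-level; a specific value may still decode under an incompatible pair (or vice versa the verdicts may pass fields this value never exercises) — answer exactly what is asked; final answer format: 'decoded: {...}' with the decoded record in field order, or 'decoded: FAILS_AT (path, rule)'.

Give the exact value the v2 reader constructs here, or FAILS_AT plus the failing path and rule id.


decoded: FAILS_AT (codes, R1)

in Event below, arrows point writer -> reader
decoding the Event value with the v2 reader:
  read fails at codes under R1 (no fill)
  => FAILS_AT (codes, R1)
checking off the Event differences that do not matter here:
  field latitude in record Event: optional changed to required -> a verdict-level change on Event — the shown value reads the same
  added field email to record Geo: required string, tag 19 (in v2 it sits last) -> a verdict-level change on Event — the shown value reads the same
  removed field weight from record Event -> a verdict-level change on Event — the shown value reads the same
  removed field notes from record Geo (its key "notes" joins the reserved list) -> a verdict-level change on Event — the shown value reads the same


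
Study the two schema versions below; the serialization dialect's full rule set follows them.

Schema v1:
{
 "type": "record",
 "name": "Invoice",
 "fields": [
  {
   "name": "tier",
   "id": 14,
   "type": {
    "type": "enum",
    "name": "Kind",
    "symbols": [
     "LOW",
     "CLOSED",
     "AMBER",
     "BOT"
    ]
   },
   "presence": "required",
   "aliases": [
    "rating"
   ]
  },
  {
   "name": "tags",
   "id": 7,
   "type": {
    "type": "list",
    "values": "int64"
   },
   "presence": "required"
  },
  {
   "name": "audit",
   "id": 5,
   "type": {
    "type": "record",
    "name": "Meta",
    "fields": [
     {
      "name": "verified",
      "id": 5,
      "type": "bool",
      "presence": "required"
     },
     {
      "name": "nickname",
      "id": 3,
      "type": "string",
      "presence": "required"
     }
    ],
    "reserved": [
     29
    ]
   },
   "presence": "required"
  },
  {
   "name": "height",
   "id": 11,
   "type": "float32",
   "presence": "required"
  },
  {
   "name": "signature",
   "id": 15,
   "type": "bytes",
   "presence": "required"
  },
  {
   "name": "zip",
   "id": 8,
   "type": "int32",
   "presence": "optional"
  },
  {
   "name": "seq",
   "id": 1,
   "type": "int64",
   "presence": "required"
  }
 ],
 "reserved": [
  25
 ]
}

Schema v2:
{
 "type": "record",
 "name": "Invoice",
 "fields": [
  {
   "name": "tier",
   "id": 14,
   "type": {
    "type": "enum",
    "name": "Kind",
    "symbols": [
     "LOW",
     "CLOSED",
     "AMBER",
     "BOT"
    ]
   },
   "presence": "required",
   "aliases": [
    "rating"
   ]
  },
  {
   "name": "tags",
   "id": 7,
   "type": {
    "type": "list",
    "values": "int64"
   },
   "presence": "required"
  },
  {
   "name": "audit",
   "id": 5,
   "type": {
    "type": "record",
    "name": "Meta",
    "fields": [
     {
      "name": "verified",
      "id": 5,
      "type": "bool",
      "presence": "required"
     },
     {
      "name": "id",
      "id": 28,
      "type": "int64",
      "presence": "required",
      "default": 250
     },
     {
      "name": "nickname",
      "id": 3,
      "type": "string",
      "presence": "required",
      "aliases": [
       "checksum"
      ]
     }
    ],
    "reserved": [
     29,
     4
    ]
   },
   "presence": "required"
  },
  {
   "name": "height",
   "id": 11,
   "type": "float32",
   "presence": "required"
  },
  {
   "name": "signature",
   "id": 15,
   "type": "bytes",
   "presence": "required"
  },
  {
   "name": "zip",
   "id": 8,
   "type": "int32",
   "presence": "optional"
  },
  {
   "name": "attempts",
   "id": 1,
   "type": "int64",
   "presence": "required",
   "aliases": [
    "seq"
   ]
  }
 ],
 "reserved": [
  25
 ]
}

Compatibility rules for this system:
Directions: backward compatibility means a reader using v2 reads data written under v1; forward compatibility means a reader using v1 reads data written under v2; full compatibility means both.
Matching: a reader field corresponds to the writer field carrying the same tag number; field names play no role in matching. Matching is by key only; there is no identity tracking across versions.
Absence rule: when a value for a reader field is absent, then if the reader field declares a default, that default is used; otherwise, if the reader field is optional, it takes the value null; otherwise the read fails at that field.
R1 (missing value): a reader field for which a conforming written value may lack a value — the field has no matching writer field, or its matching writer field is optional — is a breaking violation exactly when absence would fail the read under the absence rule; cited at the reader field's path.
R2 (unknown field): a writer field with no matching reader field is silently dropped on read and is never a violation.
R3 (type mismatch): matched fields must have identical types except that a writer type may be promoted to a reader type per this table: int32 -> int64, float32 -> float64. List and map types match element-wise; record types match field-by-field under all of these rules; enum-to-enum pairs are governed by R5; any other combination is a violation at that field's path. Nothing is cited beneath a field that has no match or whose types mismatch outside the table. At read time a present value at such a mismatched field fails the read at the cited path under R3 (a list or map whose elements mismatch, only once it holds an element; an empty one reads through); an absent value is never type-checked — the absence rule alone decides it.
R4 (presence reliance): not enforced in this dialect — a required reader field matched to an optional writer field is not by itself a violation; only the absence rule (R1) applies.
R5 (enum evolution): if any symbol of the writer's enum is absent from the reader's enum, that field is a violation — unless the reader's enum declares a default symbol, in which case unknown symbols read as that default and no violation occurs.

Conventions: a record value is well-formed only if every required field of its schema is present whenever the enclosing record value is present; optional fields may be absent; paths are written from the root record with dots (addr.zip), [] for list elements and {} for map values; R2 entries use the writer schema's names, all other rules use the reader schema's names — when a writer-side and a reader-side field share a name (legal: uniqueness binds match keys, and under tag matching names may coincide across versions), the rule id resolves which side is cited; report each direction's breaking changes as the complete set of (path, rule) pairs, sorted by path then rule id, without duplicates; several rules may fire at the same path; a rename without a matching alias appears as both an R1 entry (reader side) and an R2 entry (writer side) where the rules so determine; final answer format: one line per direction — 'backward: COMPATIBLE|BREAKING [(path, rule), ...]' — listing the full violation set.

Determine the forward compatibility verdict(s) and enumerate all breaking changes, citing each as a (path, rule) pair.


forward: COMPATIBLE []

the writer's type comes first in each Invoice pair
forward pass over Invoice, reader schema v1, writer schema v2:
  writer required, Kind -> Kind: reader tier maps from writer tier
  writer required, list<int64> -> list<int64>: reader tags maps from writer tags
  writer required, Meta -> Meta: reader audit maps from writer audit
  writer required, float32 -> float32: reader height maps from writer height
  writer required, bytes -> bytes: reader signature maps from writer signature
  writer optional, int32 -> int32: reader zip maps from writer zip
  writer required, int64 -> int64: reader seq maps from writer attempts
  writer required, bool -> bool: reader audit.verified maps from writer audit.verified
  writer required, string -> string: reader audit.nickname maps from writer audit.nickname
  writer field audit.id has no reader counterpart
  => no violations; forward on Invoice: COMPATIBLE
remaining Invoice differences; none change what is asked:
  added field id to record Meta: required int64, tag 28, default 250 (in v2 it sits immediately before nickname) -> inert for the asked Invoice verdict: nothing fires
  renamed field seq to attempts in record Invoice (alias seq declared on the renamed field) -> inert for the asked Invoice verdict: nothing fires
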